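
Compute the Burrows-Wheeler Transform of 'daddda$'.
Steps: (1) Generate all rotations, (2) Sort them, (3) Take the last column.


Rotations (sorted):
  0: $daddda -> last char: a
  1: a$daddd -> last char: d
  2: addda$d -> last char: d
  3: da$dadd -> last char: d
  4: daddda$ -> last char: $
  5: dda$dad -> last char: d
  6: ddda$da -> last char: a


BWT = addd$da


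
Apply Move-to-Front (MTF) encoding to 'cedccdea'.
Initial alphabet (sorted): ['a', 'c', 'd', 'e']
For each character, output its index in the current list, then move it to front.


MTF encoding:
'c': index 1 in ['a', 'c', 'd', 'e'] -> ['c', 'a', 'd', 'e']
'e': index 3 in ['c', 'a', 'd', 'e'] -> ['e', 'c', 'a', 'd']
'd': index 3 in ['e', 'c', 'a', 'd'] -> ['d', 'e', 'c', 'a']
'c': index 2 in ['d', 'e', 'c', 'a'] -> ['c', 'd', 'e', 'a']
'c': index 0 in ['c', 'd', 'e', 'a'] -> ['c', 'd', 'e', 'a']
'd': index 1 in ['c', 'd', 'e', 'a'] -> ['d', 'c', 'e', 'a']
'e': index 2 in ['d', 'c', 'e', 'a'] -> ['e', 'd', 'c', 'a']
'a': index 3 in ['e', 'd', 'c', 'a'] -> ['a', 'e', 'd', 'c']


Output: [1, 3, 3, 2, 0, 1, 2, 3]


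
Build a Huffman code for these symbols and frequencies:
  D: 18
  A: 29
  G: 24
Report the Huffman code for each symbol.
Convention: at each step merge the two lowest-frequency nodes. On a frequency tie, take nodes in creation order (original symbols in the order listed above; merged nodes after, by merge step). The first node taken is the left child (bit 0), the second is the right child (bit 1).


Huffman tree construction:
Step 1: Merge D(18) + G(24) = 42
Step 2: Merge A(29) + (D+G)(42) = 71
Read each symbol's code off the tree from the root (left child = 0, right child = 1).

Codes:
  D: 10 (length 2)
  A: 0 (length 1)
  G: 11 (length 2)
Average code length: 113/71 = 1.5915 bits/symbol


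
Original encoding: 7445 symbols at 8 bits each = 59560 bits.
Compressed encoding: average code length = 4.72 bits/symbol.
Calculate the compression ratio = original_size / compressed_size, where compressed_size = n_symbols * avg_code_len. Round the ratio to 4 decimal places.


original_size = n_symbols * orig_bits = 7445 * 8 = 59560 bits
compressed_size = n_symbols * avg_code_len = 7445 * 4.72 = 35140.4 bits
ratio = original_size / compressed_size = 59560 / 35140.4 = 1.6949

Compression ratio = 1.6949


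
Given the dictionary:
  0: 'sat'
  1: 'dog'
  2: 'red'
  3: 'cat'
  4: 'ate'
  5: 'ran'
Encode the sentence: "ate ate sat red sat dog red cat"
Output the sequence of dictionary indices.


Look up each word in the dictionary:
  'ate' -> 4
  'ate' -> 4
  'sat' -> 0
  'red' -> 2
  'sat' -> 0
  'dog' -> 1
  'red' -> 2
  'cat' -> 3

Encoded: [4, 4, 0, 2, 0, 1, 2, 3]


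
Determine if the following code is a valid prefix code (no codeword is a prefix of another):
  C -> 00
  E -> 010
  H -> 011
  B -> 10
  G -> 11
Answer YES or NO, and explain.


Checking each pair (does one codeword prefix another?):
  C='00' vs E='010': no prefix
  C='00' vs H='011': no prefix
  C='00' vs B='10': no prefix
  C='00' vs G='11': no prefix
  E='010' vs C='00': no prefix
  E='010' vs H='011': no prefix
  E='010' vs B='10': no prefix
  E='010' vs G='11': no prefix
  H='011' vs C='00': no prefix
  H='011' vs E='010': no prefix
  H='011' vs B='10': no prefix
  H='011' vs G='11': no prefix
  B='10' vs C='00': no prefix
  B='10' vs E='010': no prefix
  B='10' vs H='011': no prefix
  B='10' vs G='11': no prefix
  G='11' vs C='00': no prefix
  G='11' vs E='010': no prefix
  G='11' vs H='011': no prefix
  G='11' vs B='10': no prefix
No violation found over all pairs.

YES -- this is a valid prefix code. No codeword is a prefix of any other codeword.


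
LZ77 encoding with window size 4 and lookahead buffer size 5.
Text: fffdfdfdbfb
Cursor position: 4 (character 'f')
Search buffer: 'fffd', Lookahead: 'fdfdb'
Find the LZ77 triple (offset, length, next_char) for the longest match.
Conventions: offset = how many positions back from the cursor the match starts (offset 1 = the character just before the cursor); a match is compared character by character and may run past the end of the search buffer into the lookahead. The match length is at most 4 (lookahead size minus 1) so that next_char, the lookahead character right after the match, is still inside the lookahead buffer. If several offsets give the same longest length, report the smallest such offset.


Try each offset into the search buffer:
  offset=1 (pos 3, char 'd'): match length 0
  offset=2 (pos 2, char 'f'): match length 4
  offset=3 (pos 1, char 'f'): match length 1
  offset=4 (pos 0, char 'f'): match length 1
Longest match has length 4 at offset 2.
next_char = character at position 4 + 4 = 8 -> 'b'

Best match: offset=2, length=4 (matching 'fdfd' starting at position 2)
LZ77 triple: (2, 4, 'b')


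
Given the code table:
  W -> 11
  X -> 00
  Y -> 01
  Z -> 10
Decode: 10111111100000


Decoding:
10 -> Z
11 -> W
11 -> W
11 -> W
10 -> Z
00 -> X
00 -> X


Result: ZWWWZXX


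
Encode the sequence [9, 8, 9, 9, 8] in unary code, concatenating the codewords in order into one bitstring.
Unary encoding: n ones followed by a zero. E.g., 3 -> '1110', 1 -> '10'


Encode each number as n ones followed by a terminating 0:
  9 -> 1111111110 (10 bits)
  8 -> 111111110 (9 bits)
  9 -> 1111111110 (10 bits)
  9 -> 1111111110 (10 bits)
  8 -> 111111110 (9 bits)
Total length = 10 + 9 + 10 + 10 + 9 = 48 bits.

Unary([9, 8, 9, 9, 8]) = 111111111011111111011111111101111111110111111110 (48 bits)


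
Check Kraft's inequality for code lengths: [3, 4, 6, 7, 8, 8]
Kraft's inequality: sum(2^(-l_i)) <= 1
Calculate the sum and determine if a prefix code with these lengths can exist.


Sum = 2^(-3) + 2^(-4) + 2^(-6) + 2^(-7) + 2^(-8) + 2^(-8)
    = 0.125 + 0.0625 + 0.015625 + 0.0078125 + 0.00390625 + 0.00390625
    = 56/256 = 0.21875
Since 0.21875 <= 1, Kraft's inequality IS satisfied.
A prefix code with these lengths CAN exist.

Kraft sum = 0.21875. Satisfied.


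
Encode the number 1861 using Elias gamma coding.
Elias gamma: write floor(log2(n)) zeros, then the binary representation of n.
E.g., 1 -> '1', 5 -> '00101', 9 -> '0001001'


num_bits = floor(log2(1861)) + 1 = 11
leading_zeros = num_bits - 1 = 10
binary(1861) = 11101000101

Elias gamma(1861) = '0000000000' + '11101000101' = 000000000011101000101 (21 bits)


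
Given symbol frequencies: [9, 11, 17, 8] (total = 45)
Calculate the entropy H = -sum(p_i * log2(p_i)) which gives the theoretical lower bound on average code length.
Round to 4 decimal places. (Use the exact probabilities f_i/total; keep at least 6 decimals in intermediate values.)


Per-symbol terms -p_i * log2(p_i) with p_i = f_i/45:
  p = 9/45 = 0.200000: log2(p) = -2.321928, -p*log2(p) = 0.464386
  p = 11/45 = 0.244444: log2(p) = -2.032421, -p*log2(p) = 0.496814
  p = 17/45 = 0.377778: log2(p) = -1.404390, -p*log2(p) = 0.530547
  p = 8/45 = 0.177778: log2(p) = -2.491853, -p*log2(p) = 0.442996
H = 0.464386 + 0.496814 + 0.530547 + 0.442996 = 1.934743

H = 1.9347 bits/symbol


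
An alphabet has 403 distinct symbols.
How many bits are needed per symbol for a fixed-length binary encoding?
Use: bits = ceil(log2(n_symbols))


log2(403) = 8.6546
Bracket: 2^8 = 256 < 403 <= 2^9 = 512
So ceil(log2(403)) = 9

bits = ceil(log2(403)) = ceil(8.6546) = 9 bits


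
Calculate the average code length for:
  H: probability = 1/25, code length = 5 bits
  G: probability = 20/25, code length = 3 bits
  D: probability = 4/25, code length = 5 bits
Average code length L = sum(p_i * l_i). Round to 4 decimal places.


Weighted contributions p_i * l_i:
  H: (1/25) * 5 = 5/25
  G: (20/25) * 3 = 60/25
  D: (4/25) * 5 = 20/25
Sum = (5 + 60 + 20)/25 = 85/25

L = 85/25 = 3.4000 bits/symbol


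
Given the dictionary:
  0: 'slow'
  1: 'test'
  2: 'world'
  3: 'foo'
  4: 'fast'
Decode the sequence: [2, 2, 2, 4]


Look up each index in the dictionary:
  2 -> 'world'
  2 -> 'world'
  2 -> 'world'
  4 -> 'fast'

Decoded: "world world world fast"


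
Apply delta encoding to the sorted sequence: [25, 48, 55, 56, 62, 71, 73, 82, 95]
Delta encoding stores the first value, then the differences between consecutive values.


First value: 25
Deltas:
  48 - 25 = 23
  55 - 48 = 7
  56 - 55 = 1
  62 - 56 = 6
  71 - 62 = 9
  73 - 71 = 2
  82 - 73 = 9
  95 - 82 = 13


Delta encoded: [25, 23, 7, 1, 6, 9, 2, 9, 13]


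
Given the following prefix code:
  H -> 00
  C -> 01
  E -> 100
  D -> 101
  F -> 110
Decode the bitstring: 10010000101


Decoding step by step:
Bits 100 -> E
Bits 100 -> E
Bits 00 -> H
Bits 101 -> D


Decoded message: EEHD


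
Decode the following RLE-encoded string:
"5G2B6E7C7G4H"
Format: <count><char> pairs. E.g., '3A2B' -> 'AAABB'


Expanding each <count><char> pair:
  5G -> 'GGGGG'
  2B -> 'BB'
  6E -> 'EEEEEE'
  7C -> 'CCCCCCC'
  7G -> 'GGGGGGG'
  4H -> 'HHHH'

Decoded = GGGGGBBEEEEEECCCCCCCGGGGGGGHHHH


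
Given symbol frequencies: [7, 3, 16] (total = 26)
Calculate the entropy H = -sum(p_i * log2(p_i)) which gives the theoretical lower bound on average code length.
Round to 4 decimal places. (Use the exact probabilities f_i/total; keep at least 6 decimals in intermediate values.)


Per-symbol terms -p_i * log2(p_i) with p_i = f_i/26:
  p = 7/26 = 0.269231: log2(p) = -1.893085, -p*log2(p) = 0.509677
  p = 3/26 = 0.115385: log2(p) = -3.115477, -p*log2(p) = 0.359478
  p = 16/26 = 0.615385: log2(p) = -0.700440, -p*log2(p) = 0.431040
H = 0.509677 + 0.359478 + 0.431040 = 1.300195

H = 1.3002 bits/symbol


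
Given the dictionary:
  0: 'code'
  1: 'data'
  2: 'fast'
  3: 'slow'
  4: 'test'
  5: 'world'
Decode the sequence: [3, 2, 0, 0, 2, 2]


Look up each index in the dictionary:
  3 -> 'slow'
  2 -> 'fast'
  0 -> 'code'
  0 -> 'code'
  2 -> 'fast'
  2 -> 'fast'

Decoded: "slow fast code code fast fast"


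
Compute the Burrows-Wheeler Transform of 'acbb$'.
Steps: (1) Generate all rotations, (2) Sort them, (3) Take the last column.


Rotations (sorted):
  0: $acbb -> last char: b
  1: acbb$ -> last char: $
  2: b$acb -> last char: b
  3: bb$ac -> last char: c
  4: cbb$a -> last char: a


BWT = b$bca


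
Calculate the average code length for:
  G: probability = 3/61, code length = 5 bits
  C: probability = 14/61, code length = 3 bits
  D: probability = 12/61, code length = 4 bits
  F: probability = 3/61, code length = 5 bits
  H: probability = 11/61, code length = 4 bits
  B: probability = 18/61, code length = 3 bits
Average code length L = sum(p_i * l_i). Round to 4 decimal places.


Weighted contributions p_i * l_i:
  G: (3/61) * 5 = 15/61
  C: (14/61) * 3 = 42/61
  D: (12/61) * 4 = 48/61
  F: (3/61) * 5 = 15/61
  H: (11/61) * 4 = 44/61
  B: (18/61) * 3 = 54/61
Sum = (15 + 42 + 48 + 15 + 44 + 54)/61 = 218/61

L = 218/61 = 3.5738 bits/symbol


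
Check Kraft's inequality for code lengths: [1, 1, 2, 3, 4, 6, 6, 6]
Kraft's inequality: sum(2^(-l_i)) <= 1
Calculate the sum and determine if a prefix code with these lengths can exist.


Sum = 2^(-1) + 2^(-1) + 2^(-2) + 2^(-3) + 2^(-4) + 2^(-6) + 2^(-6) + 2^(-6)
    = 0.5 + 0.5 + 0.25 + 0.125 + 0.0625 + 0.015625 + 0.015625 + 0.015625
    = 95/64 = 1.484375
Since 1.484375 > 1, Kraft's inequality is NOT satisfied.
A prefix code with these lengths CANNOT exist.

Kraft sum = 1.484375. Not satisfied.


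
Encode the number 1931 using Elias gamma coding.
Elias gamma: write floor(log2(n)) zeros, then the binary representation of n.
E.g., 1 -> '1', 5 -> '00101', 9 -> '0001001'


num_bits = floor(log2(1931)) + 1 = 11
leading_zeros = num_bits - 1 = 10
binary(1931) = 11110001011

Elias gamma(1931) = '0000000000' + '11110001011' = 000000000011110001011 (21 bits)


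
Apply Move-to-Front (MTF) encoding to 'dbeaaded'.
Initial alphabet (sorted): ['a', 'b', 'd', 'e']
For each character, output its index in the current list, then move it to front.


MTF encoding:
'd': index 2 in ['a', 'b', 'd', 'e'] -> ['d', 'a', 'b', 'e']
'b': index 2 in ['d', 'a', 'b', 'e'] -> ['b', 'd', 'a', 'e']
'e': index 3 in ['b', 'd', 'a', 'e'] -> ['e', 'b', 'd', 'a']
'a': index 3 in ['e', 'b', 'd', 'a'] -> ['a', 'e', 'b', 'd']
'a': index 0 in ['a', 'e', 'b', 'd'] -> ['a', 'e', 'b', 'd']
'd': index 3 in ['a', 'e', 'b', 'd'] -> ['d', 'a', 'e', 'b']
'e': index 2 in ['d', 'a', 'e', 'b'] -> ['e', 'd', 'a', 'b']
'd': index 1 in ['e', 'd', 'a', 'b'] -> ['d', 'e', 'a', 'b']


Output: [2, 2, 3, 3, 0, 3, 2, 1]


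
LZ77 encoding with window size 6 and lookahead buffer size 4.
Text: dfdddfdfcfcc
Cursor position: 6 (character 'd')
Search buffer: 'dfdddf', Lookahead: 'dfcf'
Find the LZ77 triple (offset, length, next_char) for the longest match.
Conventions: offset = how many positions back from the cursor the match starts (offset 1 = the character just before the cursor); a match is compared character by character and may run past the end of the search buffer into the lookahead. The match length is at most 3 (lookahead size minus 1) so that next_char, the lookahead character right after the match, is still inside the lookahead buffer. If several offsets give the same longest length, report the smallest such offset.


Try each offset into the search buffer:
  offset=1 (pos 5, char 'f'): match length 0
  offset=2 (pos 4, char 'd'): match length 2
  offset=3 (pos 3, char 'd'): match length 1
  offset=4 (pos 2, char 'd'): match length 1
  offset=5 (pos 1, char 'f'): match length 0
  offset=6 (pos 0, char 'd'): match length 2
Longest match has length 2, found at offsets 2, 6; take the smallest, offset 2.
next_char = character at position 6 + 2 = 8 -> 'c'

Best match: offset=2, length=2 (matching 'df' starting at position 4)
LZ77 triple: (2, 2, 'c')


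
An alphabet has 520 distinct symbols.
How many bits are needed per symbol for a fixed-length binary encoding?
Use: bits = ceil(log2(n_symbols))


log2(520) = 9.0224
Bracket: 2^9 = 512 < 520 <= 2^10 = 1024
So ceil(log2(520)) = 10

bits = ceil(log2(520)) = ceil(9.0224) = 10 bits


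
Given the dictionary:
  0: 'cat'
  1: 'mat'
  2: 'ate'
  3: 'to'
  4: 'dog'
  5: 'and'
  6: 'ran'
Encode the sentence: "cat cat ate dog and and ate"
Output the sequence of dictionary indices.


Look up each word in the dictionary:
  'cat' -> 0
  'cat' -> 0
  'ate' -> 2
  'dog' -> 4
  'and' -> 5
  'and' -> 5
  'ate' -> 2

Encoded: [0, 0, 2, 4, 5, 5, 2]


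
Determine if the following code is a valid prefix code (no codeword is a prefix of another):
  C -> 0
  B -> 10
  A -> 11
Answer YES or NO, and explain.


Checking each pair (does one codeword prefix another?):
  C='0' vs B='10': no prefix
  C='0' vs A='11': no prefix
  B='10' vs C='0': no prefix
  B='10' vs A='11': no prefix
  A='11' vs C='0': no prefix
  A='11' vs B='10': no prefix
No violation found over all pairs.

YES -- this is a valid prefix code. No codeword is a prefix of any other codeword.


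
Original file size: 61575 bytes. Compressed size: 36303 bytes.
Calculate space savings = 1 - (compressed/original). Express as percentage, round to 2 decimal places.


ratio = compressed/original = 36303/61575 = 0.589574
savings = 1 - ratio = 1 - 0.589574 = 0.410426
as a percentage: 0.410426 * 100 = 41.04%

Space savings = 1 - 36303/61575 = 41.04%


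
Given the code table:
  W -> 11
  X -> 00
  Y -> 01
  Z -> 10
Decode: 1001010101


Decoding:
10 -> Z
01 -> Y
01 -> Y
01 -> Y
01 -> Y


Result: ZYYYY


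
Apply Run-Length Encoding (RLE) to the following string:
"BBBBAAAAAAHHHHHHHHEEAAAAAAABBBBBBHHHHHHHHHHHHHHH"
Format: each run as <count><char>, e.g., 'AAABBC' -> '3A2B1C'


Scanning runs left to right:
  i=0: run of 'B' x 4 -> '4B'
  i=4: run of 'A' x 6 -> '6A'
  i=10: run of 'H' x 8 -> '8H'
  i=18: run of 'E' x 2 -> '2E'
  i=20: run of 'A' x 7 -> '7A'
  i=27: run of 'B' x 6 -> '6B'
  i=33: run of 'H' x 15 -> '15H'

RLE = 4B6A8H2E7A6B15H


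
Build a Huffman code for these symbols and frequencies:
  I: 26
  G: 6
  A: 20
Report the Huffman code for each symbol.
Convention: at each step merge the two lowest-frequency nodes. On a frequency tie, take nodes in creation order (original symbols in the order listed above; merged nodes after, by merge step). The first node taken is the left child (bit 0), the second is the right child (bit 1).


Huffman tree construction:
Step 1: Merge G(6) + A(20) = 26
Step 2: Merge I(26) + (G+A)(26) = 52
Read each symbol's code off the tree from the root (left child = 0, right child = 1).

Codes:
  I: 0 (length 1)
  G: 10 (length 2)
  A: 11 (length 2)
Average code length: 78/52 = 1.5000 bits/symbol


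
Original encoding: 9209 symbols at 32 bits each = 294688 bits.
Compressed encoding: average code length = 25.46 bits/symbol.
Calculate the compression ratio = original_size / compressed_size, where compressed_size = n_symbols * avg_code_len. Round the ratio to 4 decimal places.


original_size = n_symbols * orig_bits = 9209 * 32 = 294688 bits
compressed_size = n_symbols * avg_code_len = 9209 * 25.46 = 234461.14 bits
ratio = original_size / compressed_size = 294688 / 234461.14 = 1.2569

Compression ratio = 1.2569


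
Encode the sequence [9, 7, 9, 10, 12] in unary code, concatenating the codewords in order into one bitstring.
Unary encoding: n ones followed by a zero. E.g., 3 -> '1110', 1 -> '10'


Encode each number as n ones followed by a terminating 0:
  9 -> 1111111110 (10 bits)
  7 -> 11111110 (8 bits)
  9 -> 1111111110 (10 bits)
  10 -> 11111111110 (11 bits)
  12 -> 1111111111110 (13 bits)
Total length = 10 + 8 + 10 + 11 + 13 = 52 bits.

Unary([9, 7, 9, 10, 12]) = 1111111110111111101111111110111111111101111111111110 (52 bits)


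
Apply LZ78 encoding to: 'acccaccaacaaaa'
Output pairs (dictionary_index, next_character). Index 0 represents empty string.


LZ78 encoding steps:
Dictionary: {0: ''}
Step 1: w='' (idx 0), next='a' -> output (0, 'a'), add 'a' as idx 1
Step 2: w='' (idx 0), next='c' -> output (0, 'c'), add 'c' as idx 2
Step 3: w='c' (idx 2), next='c' -> output (2, 'c'), add 'cc' as idx 3
Step 4: w='a' (idx 1), next='c' -> output (1, 'c'), add 'ac' as idx 4
Step 5: w='c' (idx 2), next='a' -> output (2, 'a'), add 'ca' as idx 5
Step 6: w='ac' (idx 4), next='a' -> output (4, 'a'), add 'aca' as idx 6
Step 7: w='a' (idx 1), next='a' -> output (1, 'a'), add 'aa' as idx 7
Step 8: w='a' (idx 1), end of input -> output (1, '')


Encoded: [(0, 'a'), (0, 'c'), (2, 'c'), (1, 'c'), (2, 'a'), (4, 'a'), (1, 'a'), (1, '')]


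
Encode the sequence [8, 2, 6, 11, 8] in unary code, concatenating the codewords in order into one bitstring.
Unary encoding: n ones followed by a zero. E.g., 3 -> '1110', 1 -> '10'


Encode each number as n ones followed by a terminating 0:
  8 -> 111111110 (9 bits)
  2 -> 110 (3 bits)
  6 -> 1111110 (7 bits)
  11 -> 111111111110 (12 bits)
  8 -> 111111110 (9 bits)
Total length = 9 + 3 + 7 + 12 + 9 = 40 bits.

Unary([8, 2, 6, 11, 8]) = 1111111101101111110111111111110111111110 (40 bits)


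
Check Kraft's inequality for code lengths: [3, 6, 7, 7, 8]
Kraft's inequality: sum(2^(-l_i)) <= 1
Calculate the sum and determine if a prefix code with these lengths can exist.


Sum = 2^(-3) + 2^(-6) + 2^(-7) + 2^(-7) + 2^(-8)
    = 0.125 + 0.015625 + 0.0078125 + 0.0078125 + 0.00390625
    = 41/256 = 0.16015625
Since 0.16015625 <= 1, Kraft's inequality IS satisfied.
A prefix code with these lengths CAN exist.

Kraft sum = 0.16015625. Satisfied.


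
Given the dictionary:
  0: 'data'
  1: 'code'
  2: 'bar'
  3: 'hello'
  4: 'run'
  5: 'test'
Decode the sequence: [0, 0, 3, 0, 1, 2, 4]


Look up each index in the dictionary:
  0 -> 'data'
  0 -> 'data'
  3 -> 'hello'
  0 -> 'data'
  1 -> 'code'
  2 -> 'bar'
  4 -> 'run'

Decoded: "data data hello data code bar run"


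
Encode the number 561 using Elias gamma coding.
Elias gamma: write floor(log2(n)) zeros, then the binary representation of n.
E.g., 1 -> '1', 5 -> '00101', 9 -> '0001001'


num_bits = floor(log2(561)) + 1 = 10
leading_zeros = num_bits - 1 = 9
binary(561) = 1000110001

Elias gamma(561) = '000000000' + '1000110001' = 0000000001000110001 (19 bits)


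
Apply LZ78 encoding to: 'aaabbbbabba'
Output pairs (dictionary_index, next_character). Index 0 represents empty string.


LZ78 encoding steps:
Dictionary: {0: ''}
Step 1: w='' (idx 0), next='a' -> output (0, 'a'), add 'a' as idx 1
Step 2: w='a' (idx 1), next='a' -> output (1, 'a'), add 'aa' as idx 2
Step 3: w='' (idx 0), next='b' -> output (0, 'b'), add 'b' as idx 3
Step 4: w='b' (idx 3), next='b' -> output (3, 'b'), add 'bb' as idx 4
Step 5: w='b' (idx 3), next='a' -> output (3, 'a'), add 'ba' as idx 5
Step 6: w='bb' (idx 4), next='a' -> output (4, 'a'), add 'bba' as idx 6


Encoded: [(0, 'a'), (1, 'a'), (0, 'b'), (3, 'b'), (3, 'a'), (4, 'a')]


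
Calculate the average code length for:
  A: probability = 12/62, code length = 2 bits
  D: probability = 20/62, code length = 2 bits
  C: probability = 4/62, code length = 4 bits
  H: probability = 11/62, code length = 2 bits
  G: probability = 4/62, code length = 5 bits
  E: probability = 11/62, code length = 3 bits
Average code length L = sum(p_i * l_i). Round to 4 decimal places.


Weighted contributions p_i * l_i:
  A: (12/62) * 2 = 24/62
  D: (20/62) * 2 = 40/62
  C: (4/62) * 4 = 16/62
  H: (11/62) * 2 = 22/62
  G: (4/62) * 5 = 20/62
  E: (11/62) * 3 = 33/62
Sum = (24 + 40 + 16 + 22 + 20 + 33)/62 = 155/62

L = 155/62 = 2.5000 bits/symbol


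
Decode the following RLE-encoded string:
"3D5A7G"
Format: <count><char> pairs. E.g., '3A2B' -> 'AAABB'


Expanding each <count><char> pair:
  3D -> 'DDD'
  5A -> 'AAAAA'
  7G -> 'GGGGGGG'

Decoded = DDDAAAAAGGGGGGG


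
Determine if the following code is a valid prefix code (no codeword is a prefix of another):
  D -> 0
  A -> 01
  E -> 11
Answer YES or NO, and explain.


Checking each pair (does one codeword prefix another?):
  D='0' vs A='01': prefix -- VIOLATION

NO -- this is NOT a valid prefix code. D (0) is a prefix of A (01).


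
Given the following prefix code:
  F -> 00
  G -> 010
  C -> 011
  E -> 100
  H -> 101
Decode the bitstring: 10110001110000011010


Decoding step by step:
Bits 101 -> H
Bits 100 -> E
Bits 011 -> C
Bits 100 -> E
Bits 00 -> F
Bits 011 -> C
Bits 010 -> G


Decoded message: HECEFCG


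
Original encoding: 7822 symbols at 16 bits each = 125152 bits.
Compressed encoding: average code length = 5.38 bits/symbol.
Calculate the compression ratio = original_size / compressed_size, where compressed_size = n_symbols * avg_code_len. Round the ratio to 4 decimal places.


original_size = n_symbols * orig_bits = 7822 * 16 = 125152 bits
compressed_size = n_symbols * avg_code_len = 7822 * 5.38 = 42082.36 bits
ratio = original_size / compressed_size = 125152 / 42082.36 = 2.974

Compression ratio = 2.974


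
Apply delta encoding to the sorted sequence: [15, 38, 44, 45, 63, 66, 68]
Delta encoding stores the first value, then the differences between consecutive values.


First value: 15
Deltas:
  38 - 15 = 23
  44 - 38 = 6
  45 - 44 = 1
  63 - 45 = 18
  66 - 63 = 3
  68 - 66 = 2


Delta encoded: [15, 23, 6, 1, 18, 3, 2]


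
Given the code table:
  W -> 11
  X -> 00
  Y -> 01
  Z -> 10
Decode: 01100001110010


Decoding:
01 -> Y
10 -> Z
00 -> X
01 -> Y
11 -> W
00 -> X
10 -> Z


Result: YZXYWXZ


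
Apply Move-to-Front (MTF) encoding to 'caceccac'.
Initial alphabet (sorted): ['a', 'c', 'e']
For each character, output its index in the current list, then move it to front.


MTF encoding:
'c': index 1 in ['a', 'c', 'e'] -> ['c', 'a', 'e']
'a': index 1 in ['c', 'a', 'e'] -> ['a', 'c', 'e']
'c': index 1 in ['a', 'c', 'e'] -> ['c', 'a', 'e']
'e': index 2 in ['c', 'a', 'e'] -> ['e', 'c', 'a']
'c': index 1 in ['e', 'c', 'a'] -> ['c', 'e', 'a']
'c': index 0 in ['c', 'e', 'a'] -> ['c', 'e', 'a']
'a': index 2 in ['c', 'e', 'a'] -> ['a', 'c', 'e']
'c': index 1 in ['a', 'c', 'e'] -> ['c', 'a', 'e']


Output: [1, 1, 1, 2, 1, 0, 2, 1]


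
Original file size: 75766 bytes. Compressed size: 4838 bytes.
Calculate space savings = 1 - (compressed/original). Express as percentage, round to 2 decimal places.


ratio = compressed/original = 4838/75766 = 0.063854
savings = 1 - ratio = 1 - 0.063854 = 0.936146
as a percentage: 0.936146 * 100 = 93.61%

Space savings = 1 - 4838/75766 = 93.61%


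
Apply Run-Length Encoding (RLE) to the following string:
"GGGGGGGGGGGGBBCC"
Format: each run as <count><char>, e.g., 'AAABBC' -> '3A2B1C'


Scanning runs left to right:
  i=0: run of 'G' x 12 -> '12G'
  i=12: run of 'B' x 2 -> '2B'
  i=14: run of 'C' x 2 -> '2C'

RLE = 12G2B2C


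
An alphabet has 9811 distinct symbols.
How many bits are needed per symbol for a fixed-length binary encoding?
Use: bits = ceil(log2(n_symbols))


log2(9811) = 13.2602
Bracket: 2^13 = 8192 < 9811 <= 2^14 = 16384
So ceil(log2(9811)) = 14

bits = ceil(log2(9811)) = ceil(13.2602) = 14 bits


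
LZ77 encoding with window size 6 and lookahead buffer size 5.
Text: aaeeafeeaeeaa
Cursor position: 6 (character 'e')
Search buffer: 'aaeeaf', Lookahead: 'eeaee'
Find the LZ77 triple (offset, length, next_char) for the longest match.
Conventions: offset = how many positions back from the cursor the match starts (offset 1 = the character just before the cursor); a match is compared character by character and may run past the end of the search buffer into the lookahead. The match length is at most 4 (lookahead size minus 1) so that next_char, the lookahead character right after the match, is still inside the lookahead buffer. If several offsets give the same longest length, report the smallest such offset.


Try each offset into the search buffer:
  offset=1 (pos 5, char 'f'): match length 0
  offset=2 (pos 4, char 'a'): match length 0
  offset=3 (pos 3, char 'e'): match length 1
  offset=4 (pos 2, char 'e'): match length 3
  offset=5 (pos 1, char 'a'): match length 0
  offset=6 (pos 0, char 'a'): match length 0
Longest match has length 3 at offset 4.
next_char = character at position 6 + 3 = 9 -> 'e'

Best match: offset=4, length=3 (matching 'eea' starting at position 2)
LZ77 triple: (4, 3, 'e')


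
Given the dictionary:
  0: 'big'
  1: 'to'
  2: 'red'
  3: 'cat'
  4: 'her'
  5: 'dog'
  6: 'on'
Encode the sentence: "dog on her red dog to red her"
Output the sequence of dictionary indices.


Look up each word in the dictionary:
  'dog' -> 5
  'on' -> 6
  'her' -> 4
  'red' -> 2
  'dog' -> 5
  'to' -> 1
  'red' -> 2
  'her' -> 4

Encoded: [5, 6, 4, 2, 5, 1, 2, 4]


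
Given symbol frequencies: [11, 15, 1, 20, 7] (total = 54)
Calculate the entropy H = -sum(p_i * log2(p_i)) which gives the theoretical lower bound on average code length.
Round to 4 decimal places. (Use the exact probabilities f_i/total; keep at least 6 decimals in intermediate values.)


Per-symbol terms -p_i * log2(p_i) with p_i = f_i/54:
  p = 11/54 = 0.203704: log2(p) = -2.295456, -p*log2(p) = 0.467593
  p = 15/54 = 0.277778: log2(p) = -1.847997, -p*log2(p) = 0.513332
  p = 1/54 = 0.018519: log2(p) = -5.754888, -p*log2(p) = 0.106572
  p = 20/54 = 0.370370: log2(p) = -1.432959, -p*log2(p) = 0.530726
  p = 7/54 = 0.129630: log2(p) = -2.947533, -p*log2(p) = 0.382088
H = 0.467593 + 0.513332 + 0.106572 + 0.530726 + 0.382088 = 2.000311

H = 2.0003 bits/symbol


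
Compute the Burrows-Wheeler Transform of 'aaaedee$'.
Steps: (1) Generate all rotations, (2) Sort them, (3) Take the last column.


Rotations (sorted):
  0: $aaaedee -> last char: e
  1: aaaedee$ -> last char: $
  2: aaedee$a -> last char: a
  3: aedee$aa -> last char: a
  4: dee$aaae -> last char: e
  5: e$aaaede -> last char: e
  6: edee$aaa -> last char: a
  7: ee$aaaed -> last char: d


BWT = e$aaeead


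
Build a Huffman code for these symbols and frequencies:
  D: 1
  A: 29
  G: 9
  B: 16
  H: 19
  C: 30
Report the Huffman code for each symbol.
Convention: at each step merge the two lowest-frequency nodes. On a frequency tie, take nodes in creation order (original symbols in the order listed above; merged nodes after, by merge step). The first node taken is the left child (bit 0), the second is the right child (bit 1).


Huffman tree construction:
Step 1: Merge D(1) + G(9) = 10
Step 2: Merge (D+G)(10) + B(16) = 26
Step 3: Merge H(19) + ((D+G)+B)(26) = 45
Step 4: Merge A(29) + C(30) = 59
Step 5: Merge (H+((D+G)+B))(45) + (A+C)(59) = 104
Read each symbol's code off the tree from the root (left child = 0, right child = 1).

Codes:
  D: 0100 (length 4)
  A: 10 (length 2)
  G: 0101 (length 4)
  B: 011 (length 3)
  H: 00 (length 2)
  C: 11 (length 2)
Average code length: 244/104 = 2.3462 bits/symbol


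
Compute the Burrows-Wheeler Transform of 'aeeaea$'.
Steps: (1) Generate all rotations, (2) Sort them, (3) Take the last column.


Rotations (sorted):
  0: $aeeaea -> last char: a
  1: a$aeeae -> last char: e
  2: aea$aee -> last char: e
  3: aeeaea$ -> last char: $
  4: ea$aeea -> last char: a
  5: eaea$ae -> last char: e
  6: eeaea$a -> last char: a


BWT = aee$aea


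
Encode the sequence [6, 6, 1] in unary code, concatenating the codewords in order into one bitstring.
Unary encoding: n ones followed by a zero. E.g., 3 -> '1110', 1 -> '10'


Encode each number as n ones followed by a terminating 0:
  6 -> 1111110 (7 bits)
  6 -> 1111110 (7 bits)
  1 -> 10 (2 bits)
Total length = 7 + 7 + 2 = 16 bits.

Unary([6, 6, 1]) = 1111110111111010 (16 bits)


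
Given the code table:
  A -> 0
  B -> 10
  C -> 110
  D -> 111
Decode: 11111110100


Decoding:
111 -> D
111 -> D
10 -> B
10 -> B
0 -> A


Result: DDBBA


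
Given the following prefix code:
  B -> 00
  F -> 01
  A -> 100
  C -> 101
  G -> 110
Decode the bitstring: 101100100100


Decoding step by step:
Bits 101 -> C
Bits 100 -> A
Bits 100 -> A
Bits 100 -> A


Decoded message: CAAA


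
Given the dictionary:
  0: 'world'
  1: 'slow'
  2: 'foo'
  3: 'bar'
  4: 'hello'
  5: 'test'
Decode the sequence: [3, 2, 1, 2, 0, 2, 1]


Look up each index in the dictionary:
  3 -> 'bar'
  2 -> 'foo'
  1 -> 'slow'
  2 -> 'foo'
  0 -> 'world'
  2 -> 'foo'
  1 -> 'slow'

Decoded: "bar foo slow foo world foo slow"


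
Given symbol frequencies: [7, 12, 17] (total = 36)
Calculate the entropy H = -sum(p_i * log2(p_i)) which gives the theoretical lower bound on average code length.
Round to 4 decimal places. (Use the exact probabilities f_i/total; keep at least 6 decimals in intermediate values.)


Per-symbol terms -p_i * log2(p_i) with p_i = f_i/36:
  p = 7/36 = 0.194444: log2(p) = -2.362570, -p*log2(p) = 0.459389
  p = 12/36 = 0.333333: log2(p) = -1.584963, -p*log2(p) = 0.528321
  p = 17/36 = 0.472222: log2(p) = -1.082462, -p*log2(p) = 0.511163
H = 0.459389 + 0.528321 + 0.511163 = 1.498873

H = 1.4989 bits/symbol


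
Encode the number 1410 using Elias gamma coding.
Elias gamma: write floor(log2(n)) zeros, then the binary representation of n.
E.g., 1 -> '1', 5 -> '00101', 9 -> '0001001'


num_bits = floor(log2(1410)) + 1 = 11
leading_zeros = num_bits - 1 = 10
binary(1410) = 10110000010

Elias gamma(1410) = '0000000000' + '10110000010' = 000000000010110000010 (21 bits)


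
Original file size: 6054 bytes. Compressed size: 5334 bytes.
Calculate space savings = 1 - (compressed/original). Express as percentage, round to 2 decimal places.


ratio = compressed/original = 5334/6054 = 0.88107
savings = 1 - ratio = 1 - 0.88107 = 0.11893
as a percentage: 0.11893 * 100 = 11.89%

Space savings = 1 - 5334/6054 = 11.89%


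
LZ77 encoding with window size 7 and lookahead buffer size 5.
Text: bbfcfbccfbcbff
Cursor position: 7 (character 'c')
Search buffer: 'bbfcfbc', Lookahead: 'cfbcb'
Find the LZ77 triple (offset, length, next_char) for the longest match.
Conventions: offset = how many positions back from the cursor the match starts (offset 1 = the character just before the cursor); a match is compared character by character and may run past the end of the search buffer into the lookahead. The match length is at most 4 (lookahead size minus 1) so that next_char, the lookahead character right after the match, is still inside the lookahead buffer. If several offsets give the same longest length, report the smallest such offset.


Try each offset into the search buffer:
  offset=1 (pos 6, char 'c'): match length 1
  offset=2 (pos 5, char 'b'): match length 0
  offset=3 (pos 4, char 'f'): match length 0
  offset=4 (pos 3, char 'c'): match length 4
  offset=5 (pos 2, char 'f'): match length 0
  offset=6 (pos 1, char 'b'): match length 0
  offset=7 (pos 0, char 'b'): match length 0
Longest match has length 4 at offset 4.
next_char = character at position 7 + 4 = 11 -> 'b'

Best match: offset=4, length=4 (matching 'cfbc' starting at position 3)
LZ77 triple: (4, 4, 'b')


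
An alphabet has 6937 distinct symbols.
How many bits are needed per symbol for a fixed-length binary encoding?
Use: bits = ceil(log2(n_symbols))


log2(6937) = 12.7601
Bracket: 2^12 = 4096 < 6937 <= 2^13 = 8192
So ceil(log2(6937)) = 13

bits = ceil(log2(6937)) = ceil(12.7601) = 13 bits


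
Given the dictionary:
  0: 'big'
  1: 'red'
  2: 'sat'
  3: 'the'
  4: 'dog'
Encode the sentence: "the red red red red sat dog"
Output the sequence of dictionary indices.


Look up each word in the dictionary:
  'the' -> 3
  'red' -> 1
  'red' -> 1
  'red' -> 1
  'red' -> 1
  'sat' -> 2
  'dog' -> 4

Encoded: [3, 1, 1, 1, 1, 2, 4]


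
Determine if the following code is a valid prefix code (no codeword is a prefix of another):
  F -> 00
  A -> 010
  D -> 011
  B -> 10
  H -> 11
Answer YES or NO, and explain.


Checking each pair (does one codeword prefix another?):
  F='00' vs A='010': no prefix
  F='00' vs D='011': no prefix
  F='00' vs B='10': no prefix
  F='00' vs H='11': no prefix
  A='010' vs F='00': no prefix
  A='010' vs D='011': no prefix
  A='010' vs B='10': no prefix
  A='010' vs H='11': no prefix
  D='011' vs F='00': no prefix
  D='011' vs A='010': no prefix
  D='011' vs B='10': no prefix
  D='011' vs H='11': no prefix
  B='10' vs F='00': no prefix
  B='10' vs A='010': no prefix
  B='10' vs D='011': no prefix
  B='10' vs H='11': no prefix
  H='11' vs F='00': no prefix
  H='11' vs A='010': no prefix
  H='11' vs D='011': no prefix
  H='11' vs B='10': no prefix
No violation found over all pairs.

YES -- this is a valid prefix code. No codeword is a prefix of any other codeword.


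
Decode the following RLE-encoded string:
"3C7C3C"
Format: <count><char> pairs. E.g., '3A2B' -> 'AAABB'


Expanding each <count><char> pair:
  3C -> 'CCC'
  7C -> 'CCCCCCC'
  3C -> 'CCC'

Decoded = CCCCCCCCCCCCC


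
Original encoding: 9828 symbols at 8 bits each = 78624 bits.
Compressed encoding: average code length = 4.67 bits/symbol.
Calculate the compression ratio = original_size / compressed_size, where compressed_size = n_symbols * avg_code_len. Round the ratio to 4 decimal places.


original_size = n_symbols * orig_bits = 9828 * 8 = 78624 bits
compressed_size = n_symbols * avg_code_len = 9828 * 4.67 = 45896.76 bits
ratio = original_size / compressed_size = 78624 / 45896.76 = 1.7131

Compression ratio = 1.7131


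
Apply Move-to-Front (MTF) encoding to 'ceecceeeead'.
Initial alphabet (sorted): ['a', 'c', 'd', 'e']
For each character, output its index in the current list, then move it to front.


MTF encoding:
'c': index 1 in ['a', 'c', 'd', 'e'] -> ['c', 'a', 'd', 'e']
'e': index 3 in ['c', 'a', 'd', 'e'] -> ['e', 'c', 'a', 'd']
'e': index 0 in ['e', 'c', 'a', 'd'] -> ['e', 'c', 'a', 'd']
'c': index 1 in ['e', 'c', 'a', 'd'] -> ['c', 'e', 'a', 'd']
'c': index 0 in ['c', 'e', 'a', 'd'] -> ['c', 'e', 'a', 'd']
'e': index 1 in ['c', 'e', 'a', 'd'] -> ['e', 'c', 'a', 'd']
'e': index 0 in ['e', 'c', 'a', 'd'] -> ['e', 'c', 'a', 'd']
'e': index 0 in ['e', 'c', 'a', 'd'] -> ['e', 'c', 'a', 'd']
'e': index 0 in ['e', 'c', 'a', 'd'] -> ['e', 'c', 'a', 'd']
'a': index 2 in ['e', 'c', 'a', 'd'] -> ['a', 'e', 'c', 'd']
'd': index 3 in ['a', 'e', 'c', 'd'] -> ['d', 'a', 'e', 'c']


Output: [1, 3, 0, 1, 0, 1, 0, 0, 0, 2, 3]


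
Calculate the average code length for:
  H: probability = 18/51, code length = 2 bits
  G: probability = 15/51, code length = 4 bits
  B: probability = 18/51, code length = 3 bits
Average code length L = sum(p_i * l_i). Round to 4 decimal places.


Weighted contributions p_i * l_i:
  H: (18/51) * 2 = 36/51
  G: (15/51) * 4 = 60/51
  B: (18/51) * 3 = 54/51
Sum = (36 + 60 + 54)/51 = 150/51

L = 150/51 = 2.9412 bits/symbol


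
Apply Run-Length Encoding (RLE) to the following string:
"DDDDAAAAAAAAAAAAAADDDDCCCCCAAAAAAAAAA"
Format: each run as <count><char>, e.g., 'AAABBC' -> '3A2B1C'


Scanning runs left to right:
  i=0: run of 'D' x 4 -> '4D'
  i=4: run of 'A' x 14 -> '14A'
  i=18: run of 'D' x 4 -> '4D'
  i=22: run of 'C' x 5 -> '5C'
  i=27: run of 'A' x 10 -> '10A'

RLE = 4D14A4D5C10A


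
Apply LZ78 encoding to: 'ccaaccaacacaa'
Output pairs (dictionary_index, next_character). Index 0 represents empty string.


LZ78 encoding steps:
Dictionary: {0: ''}
Step 1: w='' (idx 0), next='c' -> output (0, 'c'), add 'c' as idx 1
Step 2: w='c' (idx 1), next='a' -> output (1, 'a'), add 'ca' as idx 2
Step 3: w='' (idx 0), next='a' -> output (0, 'a'), add 'a' as idx 3
Step 4: w='c' (idx 1), next='c' -> output (1, 'c'), add 'cc' as idx 4
Step 5: w='a' (idx 3), next='a' -> output (3, 'a'), add 'aa' as idx 5
Step 6: w='ca' (idx 2), next='c' -> output (2, 'c'), add 'cac' as idx 6
Step 7: w='aa' (idx 5), end of input -> output (5, '')


Encoded: [(0, 'c'), (1, 'a'), (0, 'a'), (1, 'c'), (3, 'a'), (2, 'c'), (5, '')]


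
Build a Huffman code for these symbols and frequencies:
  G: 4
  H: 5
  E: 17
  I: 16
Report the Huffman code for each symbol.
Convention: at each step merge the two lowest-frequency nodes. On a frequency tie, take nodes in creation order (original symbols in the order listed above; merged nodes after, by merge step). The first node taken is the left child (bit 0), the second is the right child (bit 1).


Huffman tree construction:
Step 1: Merge G(4) + H(5) = 9
Step 2: Merge (G+H)(9) + I(16) = 25
Step 3: Merge E(17) + ((G+H)+I)(25) = 42
Read each symbol's code off the tree from the root (left child = 0, right child = 1).

Codes:
  G: 100 (length 3)
  H: 101 (length 3)
  E: 0 (length 1)
  I: 11 (length 2)
Average code length: 76/42 = 1.8095 bits/symbol


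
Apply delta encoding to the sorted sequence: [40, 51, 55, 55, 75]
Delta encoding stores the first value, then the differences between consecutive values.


First value: 40
Deltas:
  51 - 40 = 11
  55 - 51 = 4
  55 - 55 = 0
  75 - 55 = 20


Delta encoded: [40, 11, 4, 0, 20]


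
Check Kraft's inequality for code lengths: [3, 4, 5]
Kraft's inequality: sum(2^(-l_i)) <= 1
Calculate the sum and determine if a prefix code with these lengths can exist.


Sum = 2^(-3) + 2^(-4) + 2^(-5)
    = 0.125 + 0.0625 + 0.03125
    = 7/32 = 0.21875
Since 0.21875 <= 1, Kraft's inequality IS satisfied.
A prefix code with these lengths CAN exist.

Kraft sum = 0.21875. Satisfied.


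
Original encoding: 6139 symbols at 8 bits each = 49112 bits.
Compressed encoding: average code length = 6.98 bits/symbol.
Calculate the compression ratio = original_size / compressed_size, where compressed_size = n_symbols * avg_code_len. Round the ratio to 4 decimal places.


original_size = n_symbols * orig_bits = 6139 * 8 = 49112 bits
compressed_size = n_symbols * avg_code_len = 6139 * 6.98 = 42850.22 bits
ratio = original_size / compressed_size = 49112 / 42850.22 = 1.1461

Compression ratio = 1.1461


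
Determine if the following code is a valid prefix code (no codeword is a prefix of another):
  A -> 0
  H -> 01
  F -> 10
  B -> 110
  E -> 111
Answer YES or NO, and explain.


Checking each pair (does one codeword prefix another?):
  A='0' vs H='01': prefix -- VIOLATION

NO -- this is NOT a valid prefix code. A (0) is a prefix of H (01).


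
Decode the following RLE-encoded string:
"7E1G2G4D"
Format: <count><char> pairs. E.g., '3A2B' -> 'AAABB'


Expanding each <count><char> pair:
  7E -> 'EEEEEEE'
  1G -> 'G'
  2G -> 'GG'
  4D -> 'DDDD'

Decoded = EEEEEEEGGGDDDD


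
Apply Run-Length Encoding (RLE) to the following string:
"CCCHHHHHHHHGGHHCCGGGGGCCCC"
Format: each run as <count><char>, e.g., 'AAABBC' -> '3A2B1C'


Scanning runs left to right:
  i=0: run of 'C' x 3 -> '3C'
  i=3: run of 'H' x 8 -> '8H'
  i=11: run of 'G' x 2 -> '2G'
  i=13: run of 'H' x 2 -> '2H'
  i=15: run of 'C' x 2 -> '2C'
  i=17: run of 'G' x 5 -> '5G'
  i=22: run of 'C' x 4 -> '4C'

RLE = 3C8H2G2H2C5G4C
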